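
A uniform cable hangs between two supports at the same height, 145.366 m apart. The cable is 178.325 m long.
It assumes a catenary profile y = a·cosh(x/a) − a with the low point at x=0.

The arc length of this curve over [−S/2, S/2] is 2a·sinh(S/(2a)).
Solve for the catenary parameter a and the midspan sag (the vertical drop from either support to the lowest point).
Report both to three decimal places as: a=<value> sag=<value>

a=64.334 sag=45.615

seed: a₀ = √(S³/(24(L−S))) = √(145.366³/(24·32.959)) = 62.316295
iter 1: u=1.166356  f(a)=+2.316e+00  f'(a)=-1.209e+00  a ← 62.316295 − (+2.316e+00/-1.209e+00) = 64.232014
iter 2: u=1.131570  f(a)=+1.111e-01  f'(a)=-1.095e+00  a ← 64.232014 − (+1.111e-01/-1.095e+00) = 64.333419
iter 3: u=1.129786  f(a)=+2.841e-04  f'(a)=-1.090e+00  a ← 64.333419 − (+2.841e-04/-1.090e+00) = 64.333680
iter 4: u=1.129781  f(a)=+1.868e-09  f'(a)=-1.090e+00  a ← 64.333680 − (+1.868e-09/-1.090e+00) = 64.333680
iter 5: u=1.129781  f(a)=-2.842e-14  f'(a)=-1.090e+00  a ← 64.333680 − (-2.842e-14/-1.090e+00) = 64.333680
converged: |Δa| < 1e-12 after 5 iterations
sag = a·(cosh(S/(2a)) − 1) = 64.333680·(cosh(1.129781) − 1) = 45.615280
T_max/T_min = cosh(S/(2a)) = 1.709042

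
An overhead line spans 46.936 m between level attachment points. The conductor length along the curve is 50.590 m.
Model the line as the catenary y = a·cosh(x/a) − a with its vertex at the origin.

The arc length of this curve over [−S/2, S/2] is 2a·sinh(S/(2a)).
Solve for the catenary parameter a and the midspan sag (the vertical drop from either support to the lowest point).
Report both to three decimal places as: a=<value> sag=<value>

a=34.732 sag=8.235

seed: a₀ = √(S³/(24(L−S))) = √(46.936³/(24·3.654)) = 34.337543
iter 1: u=0.683450  f(a)=+8.630e-02  f'(a)=-2.229e-01  a ← 34.337543 − (+8.630e-02/-2.229e-01) = 34.724627
iter 2: u=0.675832  f(a)=+1.481e-03  f'(a)=-2.153e-01  a ← 34.724627 − (+1.481e-03/-2.153e-01) = 34.731504
iter 3: u=0.675698  f(a)=+4.530e-07  f'(a)=-2.152e-01  a ← 34.731504 − (+4.530e-07/-2.152e-01) = 34.731506
iter 4: u=0.675698  f(a)=+4.974e-14  f'(a)=-2.152e-01  a ← 34.731506 − (+4.974e-14/-2.152e-01) = 34.731506
converged: |Δa| < 1e-12 after 4 iterations
sag = a·(cosh(S/(2a)) − 1) = 34.731506·(cosh(0.675698) − 1) = 8.234929
T_max/T_min = cosh(S/(2a)) = 1.237103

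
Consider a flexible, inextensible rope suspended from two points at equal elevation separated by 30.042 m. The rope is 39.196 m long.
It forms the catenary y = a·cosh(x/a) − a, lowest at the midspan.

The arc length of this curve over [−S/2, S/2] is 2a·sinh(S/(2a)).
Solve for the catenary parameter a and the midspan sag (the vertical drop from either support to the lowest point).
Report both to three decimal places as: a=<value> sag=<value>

a=11.585 sag=11.181

seed: a₀ = √(S³/(24(L−S))) = √(30.042³/(24·9.154)) = 11.109185
iter 1: u=1.352124  f(a)=+8.742e-01  f'(a)=-1.970e+00  a ← 11.109185 − (+8.742e-01/-1.970e+00) = 11.552994
iter 2: u=1.300182  f(a)=+5.511e-02  f'(a)=-1.728e+00  a ← 11.552994 − (+5.511e-02/-1.728e+00) = 11.584881
iter 3: u=1.296604  f(a)=+2.517e-04  f'(a)=-1.713e+00  a ← 11.584881 − (+2.517e-04/-1.713e+00) = 11.585028
iter 4: u=1.296587  f(a)=+5.302e-09  f'(a)=-1.713e+00  a ← 11.585028 − (+5.302e-09/-1.713e+00) = 11.585028
iter 5: u=1.296587  f(a)=+7.105e-15  f'(a)=-1.713e+00  a ← 11.585028 − (+7.105e-15/-1.713e+00) = 11.585028
converged: |Δa| < 1e-12 after 5 iterations
sag = a·(cosh(S/(2a)) − 1) = 11.585028·(cosh(1.296587) − 1) = 11.181054
T_max/T_min = cosh(S/(2a)) = 1.965130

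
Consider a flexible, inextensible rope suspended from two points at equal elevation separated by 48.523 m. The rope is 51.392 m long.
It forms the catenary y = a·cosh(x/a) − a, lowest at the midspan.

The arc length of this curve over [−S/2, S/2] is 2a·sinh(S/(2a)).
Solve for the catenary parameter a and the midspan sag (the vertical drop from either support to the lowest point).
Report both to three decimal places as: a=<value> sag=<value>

seed: a₀ = √(S³/(24(L−S))) = √(48.523³/(24·2.869)) = 40.733391
iter 1: u=0.595617  f(a)=+5.132e-02  f'(a)=-1.459e-01  a ← 40.733391 − (+5.132e-02/-1.459e-01) = 41.085086
iter 2: u=0.590518  f(a)=+6.723e-04  f'(a)=-1.421e-01  a ← 41.085086 − (+6.723e-04/-1.421e-01) = 41.089816
iter 3: u=0.590450  f(a)=+1.188e-07  f'(a)=-1.421e-01  a ← 41.089816 − (+1.188e-07/-1.421e-01) = 41.089817
iter 4: u=0.590450  f(a)=+0.000e+00  f'(a)=-1.421e-01  a ← 41.089817 − (+0.000e+00/-1.421e-01) = 41.089817
converged: |Δa| < 1e-12 after 4 iterations
sag = a·(cosh(S/(2a)) − 1) = 41.089817·(cosh(0.590450) − 1) = 7.373133
T_max/T_min = cosh(S/(2a)) = 1.179439

a=41.090 sag=7.373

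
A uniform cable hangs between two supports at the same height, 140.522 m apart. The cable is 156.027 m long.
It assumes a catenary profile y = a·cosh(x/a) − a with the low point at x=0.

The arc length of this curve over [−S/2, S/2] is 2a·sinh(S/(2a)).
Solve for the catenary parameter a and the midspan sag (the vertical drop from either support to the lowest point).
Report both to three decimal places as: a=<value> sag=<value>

a=87.747 sag=29.665

seed: a₀ = √(S³/(24(L−S))) = √(140.522³/(24·15.505)) = 86.352512
iter 1: u=0.813653  f(a)=+5.214e-01  f'(a)=-3.835e-01  a ← 86.352512 − (+5.214e-01/-3.835e-01) = 87.712276
iter 2: u=0.801040  f(a)=+1.257e-02  f'(a)=-3.652e-01  a ← 87.712276 − (+1.257e-02/-3.652e-01) = 87.746701
iter 3: u=0.800725  f(a)=+7.707e-06  f'(a)=-3.647e-01  a ← 87.746701 − (+7.707e-06/-3.647e-01) = 87.746722
iter 4: u=0.800725  f(a)=+2.927e-12  f'(a)=-3.647e-01  a ← 87.746722 − (+2.927e-12/-3.647e-01) = 87.746722
converged: |Δa| < 1e-12 after 4 iterations
sag = a·(cosh(S/(2a)) − 1) = 87.746722·(cosh(0.800725) − 1) = 29.665345
T_max/T_min = cosh(S/(2a)) = 1.338079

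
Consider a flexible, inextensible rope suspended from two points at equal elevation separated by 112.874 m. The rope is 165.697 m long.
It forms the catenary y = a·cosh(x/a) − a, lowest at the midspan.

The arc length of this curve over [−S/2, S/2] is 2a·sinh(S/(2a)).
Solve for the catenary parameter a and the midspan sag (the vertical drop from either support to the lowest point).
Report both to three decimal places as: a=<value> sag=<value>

a=35.829 sag=54.435

seed: a₀ = √(S³/(24(L−S))) = √(112.874³/(24·52.823)) = 33.680127
iter 1: u=1.675677  f(a)=+7.932e+00  f'(a)=-4.111e+00  a ← 33.680127 − (+7.932e+00/-4.111e+00) = 35.609710
iter 2: u=1.584877  f(a)=+7.327e-01  f'(a)=-3.383e+00  a ← 35.609710 − (+7.327e-01/-3.383e+00) = 35.826276
iter 3: u=1.575296  f(a)=+7.658e-03  f'(a)=-3.313e+00  a ← 35.826276 − (+7.658e-03/-3.313e+00) = 35.828587
iter 4: u=1.575195  f(a)=+8.558e-07  f'(a)=-3.312e+00  a ← 35.828587 − (+8.558e-07/-3.312e+00) = 35.828588
iter 5: u=1.575195  f(a)=+2.842e-14  f'(a)=-3.312e+00  a ← 35.828588 − (+2.842e-14/-3.312e+00) = 35.828588
converged: |Δa| < 1e-12 after 5 iterations
sag = a·(cosh(S/(2a)) − 1) = 35.828588·(cosh(1.575195) − 1) = 54.435257
T_max/T_min = cosh(S/(2a)) = 2.519325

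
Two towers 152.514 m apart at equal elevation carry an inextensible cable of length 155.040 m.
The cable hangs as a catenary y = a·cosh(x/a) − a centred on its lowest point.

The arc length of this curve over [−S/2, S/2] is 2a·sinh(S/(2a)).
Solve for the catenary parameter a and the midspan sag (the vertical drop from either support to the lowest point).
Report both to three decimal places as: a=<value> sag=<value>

seed: a₀ = √(S³/(24(L−S))) = √(152.514³/(24·2.526)) = 241.903568
iter 1: u=0.315237  f(a)=+1.258e-02  f'(a)=-2.109e-02  a ← 241.903568 − (+1.258e-02/-2.109e-02) = 242.500019
iter 2: u=0.314462  f(a)=+4.668e-05  f'(a)=-2.094e-02  a ← 242.500019 − (+4.668e-05/-2.094e-02) = 242.502249
iter 3: u=0.314459  f(a)=+6.480e-10  f'(a)=-2.094e-02  a ← 242.502249 − (+6.480e-10/-2.094e-02) = 242.502249
iter 4: u=0.314459  f(a)=+2.842e-14  f'(a)=-2.094e-02  a ← 242.502249 − (+2.842e-14/-2.094e-02) = 242.502249
converged: |Δa| < 1e-12 after 4 iterations
sag = a·(cosh(S/(2a)) − 1) = 242.502249·(cosh(0.314459) − 1) = 12.088975
T_max/T_min = cosh(S/(2a)) = 1.049851

a=242.502 sag=12.089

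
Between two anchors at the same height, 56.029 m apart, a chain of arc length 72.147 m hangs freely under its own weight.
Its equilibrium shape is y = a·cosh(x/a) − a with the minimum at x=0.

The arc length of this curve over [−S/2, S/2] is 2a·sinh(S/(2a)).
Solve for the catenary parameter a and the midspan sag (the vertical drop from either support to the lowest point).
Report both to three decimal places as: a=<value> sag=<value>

seed: a₀ = √(S³/(24(L−S))) = √(56.029³/(24·16.118)) = 21.323481
iter 1: u=1.313786  f(a)=+1.450e+00  f'(a)=-1.789e+00  a ← 21.323481 − (+1.450e+00/-1.789e+00) = 22.133611
iter 2: u=1.265700  f(a)=+8.670e-02  f'(a)=-1.581e+00  a ← 22.133611 − (+8.670e-02/-1.581e+00) = 22.188449
iter 3: u=1.262571  f(a)=+3.539e-04  f'(a)=-1.568e+00  a ← 22.188449 − (+3.539e-04/-1.568e+00) = 22.188675
iter 4: u=1.262559  f(a)=+5.947e-09  f'(a)=-1.568e+00  a ← 22.188675 − (+5.947e-09/-1.568e+00) = 22.188675
iter 5: u=1.262559  f(a)=+1.421e-14  f'(a)=-1.568e+00  a ← 22.188675 − (+1.421e-14/-1.568e+00) = 22.188675
converged: |Δa| < 1e-12 after 5 iterations
sag = a·(cosh(S/(2a)) − 1) = 22.188675·(cosh(1.262559) − 1) = 20.162650
T_max/T_min = cosh(S/(2a)) = 1.908691

a=22.189 sag=20.163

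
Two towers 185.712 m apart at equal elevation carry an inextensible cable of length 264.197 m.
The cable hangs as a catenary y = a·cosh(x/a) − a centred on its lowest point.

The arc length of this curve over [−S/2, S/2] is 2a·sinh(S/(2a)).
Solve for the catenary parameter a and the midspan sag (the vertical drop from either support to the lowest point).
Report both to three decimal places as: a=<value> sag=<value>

a=61.700 sag=84.098

seed: a₀ = √(S³/(24(L−S))) = √(185.712³/(24·78.485)) = 58.312411
iter 1: u=1.592388  f(a)=+1.057e+01  f'(a)=-3.439e+00  a ← 58.312411 − (+1.057e+01/-3.439e+00) = 61.386657
iter 2: u=1.512641  f(a)=+8.937e-01  f'(a)=-2.880e+00  a ← 61.386657 − (+8.937e-01/-2.880e+00) = 61.696930
iter 3: u=1.505034  f(a)=+7.687e-03  f'(a)=-2.831e+00  a ← 61.696930 − (+7.687e-03/-2.831e+00) = 61.699645
iter 4: u=1.504968  f(a)=+5.796e-07  f'(a)=-2.831e+00  a ← 61.699645 − (+5.796e-07/-2.831e+00) = 61.699646
iter 5: u=1.504968  f(a)=+0.000e+00  f'(a)=-2.831e+00  a ← 61.699646 − (+0.000e+00/-2.831e+00) = 61.699646
converged: |Δa| < 1e-12 after 5 iterations
sag = a·(cosh(S/(2a)) − 1) = 61.699646·(cosh(1.504968) − 1) = 84.097679
T_max/T_min = cosh(S/(2a)) = 2.363017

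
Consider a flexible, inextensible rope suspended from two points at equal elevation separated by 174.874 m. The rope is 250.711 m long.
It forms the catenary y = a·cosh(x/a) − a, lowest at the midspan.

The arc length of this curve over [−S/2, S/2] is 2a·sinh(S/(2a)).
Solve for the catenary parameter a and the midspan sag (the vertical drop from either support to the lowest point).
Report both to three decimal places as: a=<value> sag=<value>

seed: a₀ = √(S³/(24(L−S))) = √(174.874³/(24·75.837)) = 54.205290
iter 1: u=1.613071  f(a)=+1.050e+01  f'(a)=-3.597e+00  a ← 54.205290 − (+1.050e+01/-3.597e+00) = 57.124271
iter 2: u=1.530645  f(a)=+9.078e-01  f'(a)=-3.000e+00  a ← 57.124271 − (+9.078e-01/-3.000e+00) = 57.426899
iter 3: u=1.522579  f(a)=+8.205e-03  f'(a)=-2.946e+00  a ← 57.426899 − (+8.205e-03/-2.946e+00) = 57.429684
iter 4: u=1.522505  f(a)=+6.835e-07  f'(a)=-2.945e+00  a ← 57.429684 − (+6.835e-07/-2.945e+00) = 57.429684
iter 5: u=1.522505  f(a)=+0.000e+00  f'(a)=-2.945e+00  a ← 57.429684 − (+0.000e+00/-2.945e+00) = 57.429684
converged: |Δa| < 1e-12 after 5 iterations
sag = a·(cosh(S/(2a)) − 1) = 57.429684·(cosh(1.522505) − 1) = 80.454942
T_max/T_min = cosh(S/(2a)) = 2.400930

a=57.430 sag=80.455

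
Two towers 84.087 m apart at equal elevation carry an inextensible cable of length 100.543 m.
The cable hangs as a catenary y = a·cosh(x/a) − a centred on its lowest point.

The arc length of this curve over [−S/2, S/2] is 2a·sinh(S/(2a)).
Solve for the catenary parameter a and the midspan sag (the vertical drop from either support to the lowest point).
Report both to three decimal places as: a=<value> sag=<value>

seed: a₀ = √(S³/(24(L−S))) = √(84.087³/(24·16.456)) = 38.799446
iter 1: u=1.083611  f(a)=+9.936e-01  f'(a)=-9.521e-01  a ← 38.799446 − (+9.936e-01/-9.521e-01) = 39.842997
iter 2: u=1.055229  f(a)=+4.150e-02  f'(a)=-8.741e-01  a ← 39.842997 − (+4.150e-02/-8.741e-01) = 39.890470
iter 3: u=1.053974  f(a)=+7.937e-05  f'(a)=-8.708e-01  a ← 39.890470 − (+7.937e-05/-8.708e-01) = 39.890561
iter 4: u=1.053971  f(a)=+2.916e-10  f'(a)=-8.708e-01  a ← 39.890561 − (+2.916e-10/-8.708e-01) = 39.890561
iter 5: u=1.053971  f(a)=-2.842e-14  f'(a)=-8.708e-01  a ← 39.890561 − (-2.842e-14/-8.708e-01) = 39.890561
converged: |Δa| < 1e-12 after 5 iterations
sag = a·(cosh(S/(2a)) − 1) = 39.890561·(cosh(1.053971) − 1) = 24.284828
T_max/T_min = cosh(S/(2a)) = 1.608786

a=39.891 sag=24.285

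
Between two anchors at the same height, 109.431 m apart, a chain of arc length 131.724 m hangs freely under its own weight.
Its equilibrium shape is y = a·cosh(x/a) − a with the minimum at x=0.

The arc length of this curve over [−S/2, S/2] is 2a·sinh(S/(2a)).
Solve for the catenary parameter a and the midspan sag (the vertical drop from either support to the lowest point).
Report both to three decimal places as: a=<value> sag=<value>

a=50.937 sag=32.324

seed: a₀ = √(S³/(24(L−S))) = √(109.431³/(24·22.293)) = 49.490367
iter 1: u=1.105579  f(a)=+1.403e+00  f'(a)=-1.016e+00  a ← 49.490367 − (+1.403e+00/-1.016e+00) = 50.871133
iter 2: u=1.075571  f(a)=+6.085e-02  f'(a)=-9.295e-01  a ← 50.871133 − (+6.085e-02/-9.295e-01) = 50.936595
iter 3: u=1.074188  f(a)=+1.260e-04  f'(a)=-9.257e-01  a ← 50.936595 − (+1.260e-04/-9.257e-01) = 50.936731
iter 4: u=1.074186  f(a)=+5.426e-10  f'(a)=-9.257e-01  a ← 50.936731 − (+5.426e-10/-9.257e-01) = 50.936731
iter 5: u=1.074186  f(a)=-2.842e-14  f'(a)=-9.257e-01  a ← 50.936731 − (-2.842e-14/-9.257e-01) = 50.936731
converged: |Δa| < 1e-12 after 5 iterations
sag = a·(cosh(S/(2a)) − 1) = 50.936731·(cosh(1.074186) − 1) = 32.324026
T_max/T_min = cosh(S/(2a)) = 1.634592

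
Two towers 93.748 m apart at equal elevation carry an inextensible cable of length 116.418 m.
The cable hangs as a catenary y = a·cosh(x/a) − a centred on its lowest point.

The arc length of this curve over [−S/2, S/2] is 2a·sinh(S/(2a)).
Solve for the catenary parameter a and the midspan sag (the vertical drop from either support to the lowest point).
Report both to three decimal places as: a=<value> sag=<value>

seed: a₀ = √(S³/(24(L−S))) = √(93.748³/(24·22.670)) = 38.914516
iter 1: u=1.204538  f(a)=+1.703e+00  f'(a)=-1.343e+00  a ← 38.914516 − (+1.703e+00/-1.343e+00) = 40.182105
iter 2: u=1.166539  f(a)=+8.673e-02  f'(a)=-1.209e+00  a ← 40.182105 − (+8.673e-02/-1.209e+00) = 40.253812
iter 3: u=1.164461  f(a)=+2.518e-04  f'(a)=-1.202e+00  a ← 40.253812 − (+2.518e-04/-1.202e+00) = 40.254022
iter 4: u=1.164455  f(a)=+2.136e-09  f'(a)=-1.202e+00  a ← 40.254022 − (+2.136e-09/-1.202e+00) = 40.254022
iter 5: u=1.164455  f(a)=+1.421e-14  f'(a)=-1.202e+00  a ← 40.254022 − (+1.421e-14/-1.202e+00) = 40.254022
converged: |Δa| < 1e-12 after 5 iterations
sag = a·(cosh(S/(2a)) − 1) = 40.254022·(cosh(1.164455) − 1) = 30.517964
T_max/T_min = cosh(S/(2a)) = 1.758135

a=40.254 sag=30.518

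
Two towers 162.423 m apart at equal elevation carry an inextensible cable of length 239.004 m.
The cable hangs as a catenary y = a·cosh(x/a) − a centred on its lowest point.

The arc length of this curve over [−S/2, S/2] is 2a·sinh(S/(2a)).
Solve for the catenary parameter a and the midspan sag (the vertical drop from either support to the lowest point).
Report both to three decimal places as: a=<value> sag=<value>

seed: a₀ = √(S³/(24(L−S))) = √(162.423³/(24·76.581)) = 48.284213
iter 1: u=1.681947  f(a)=+1.159e+01  f'(a)=-4.165e+00  a ← 48.284213 − (+1.159e+01/-4.165e+00) = 51.067195
iter 2: u=1.590287  f(a)=+1.078e+00  f'(a)=-3.424e+00  a ← 51.067195 − (+1.078e+00/-3.424e+00) = 51.381982
iter 3: u=1.580544  f(a)=+1.142e-02  f'(a)=-3.351e+00  a ← 51.381982 − (+1.142e-02/-3.351e+00) = 51.385391
iter 4: u=1.580439  f(a)=+1.314e-06  f'(a)=-3.351e+00  a ← 51.385391 − (+1.314e-06/-3.351e+00) = 51.385392
iter 5: u=1.580439  f(a)=+0.000e+00  f'(a)=-3.351e+00  a ← 51.385392 − (+0.000e+00/-3.351e+00) = 51.385392
converged: |Δa| < 1e-12 after 5 iterations
sag = a·(cosh(S/(2a)) − 1) = 51.385392·(cosh(1.580439) − 1) = 78.696069
T_max/T_min = cosh(S/(2a)) = 2.531487

a=51.385 sag=78.696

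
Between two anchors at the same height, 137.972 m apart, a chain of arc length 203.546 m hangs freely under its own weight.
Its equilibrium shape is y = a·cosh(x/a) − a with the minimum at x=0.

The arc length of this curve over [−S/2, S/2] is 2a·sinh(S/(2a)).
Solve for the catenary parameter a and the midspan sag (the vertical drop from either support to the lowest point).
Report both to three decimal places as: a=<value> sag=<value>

seed: a₀ = √(S³/(24(L−S))) = √(137.972³/(24·65.574)) = 40.852156
iter 1: u=1.688675  f(a)=+1.001e+01  f'(a)=-4.224e+00  a ← 40.852156 − (+1.001e+01/-4.224e+00) = 43.221951
iter 2: u=1.596087  f(a)=+9.371e-01  f'(a)=-3.467e+00  a ← 43.221951 − (+9.371e-01/-3.467e+00) = 43.492241
iter 3: u=1.586168  f(a)=+1.009e-02  f'(a)=-3.393e+00  a ← 43.492241 − (+1.009e-02/-3.393e+00) = 43.495214
iter 4: u=1.586060  f(a)=+1.196e-06  f'(a)=-3.392e+00  a ← 43.495214 − (+1.196e-06/-3.392e+00) = 43.495214
iter 5: u=1.586060  f(a)=+2.842e-14  f'(a)=-3.392e+00  a ← 43.495214 − (+2.842e-14/-3.392e+00) = 43.495214
converged: |Δa| < 1e-12 after 5 iterations
sag = a·(cosh(S/(2a)) − 1) = 43.495214·(cosh(1.586060) − 1) = 67.182594
T_max/T_min = cosh(S/(2a)) = 2.544597

a=43.495 sag=67.183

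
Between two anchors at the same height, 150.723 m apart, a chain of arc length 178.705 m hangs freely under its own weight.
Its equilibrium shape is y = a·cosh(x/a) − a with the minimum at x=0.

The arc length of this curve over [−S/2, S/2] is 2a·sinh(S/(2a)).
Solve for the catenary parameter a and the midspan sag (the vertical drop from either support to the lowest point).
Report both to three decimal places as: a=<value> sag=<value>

a=73.313 sag=42.267

seed: a₀ = √(S³/(24(L−S))) = √(150.723³/(24·27.982)) = 71.404289
iter 1: u=1.055420  f(a)=+1.600e+00  f'(a)=-8.746e-01  a ← 71.404289 − (+1.600e+00/-8.746e-01) = 73.234188
iter 2: u=1.029048  f(a)=+6.359e-02  f'(a)=-8.064e-01  a ← 73.234188 − (+6.359e-02/-8.064e-01) = 73.313045
iter 3: u=1.027941  f(a)=+1.096e-04  f'(a)=-8.036e-01  a ← 73.313045 − (+1.096e-04/-8.036e-01) = 73.313181
iter 4: u=1.027939  f(a)=+3.266e-10  f'(a)=-8.036e-01  a ← 73.313181 − (+3.266e-10/-8.036e-01) = 73.313181
iter 5: u=1.027939  f(a)=+0.000e+00  f'(a)=-8.036e-01  a ← 73.313181 − (+0.000e+00/-8.036e-01) = 73.313181
converged: |Δa| < 1e-12 after 5 iterations
sag = a·(cosh(S/(2a)) − 1) = 73.313181·(cosh(1.027939) − 1) = 42.266626
T_max/T_min = cosh(S/(2a)) = 1.576522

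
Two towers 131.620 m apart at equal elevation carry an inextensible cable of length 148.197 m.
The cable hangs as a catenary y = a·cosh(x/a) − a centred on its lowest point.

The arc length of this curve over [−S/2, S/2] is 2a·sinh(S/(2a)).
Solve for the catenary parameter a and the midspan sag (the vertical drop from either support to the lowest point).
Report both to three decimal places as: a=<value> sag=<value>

seed: a₀ = √(S³/(24(L−S))) = √(131.620³/(24·16.577)) = 75.704944
iter 1: u=0.869296  f(a)=+6.377e-01  f'(a)=-4.719e-01  a ← 75.704944 − (+6.377e-01/-4.719e-01) = 77.056248
iter 2: u=0.854051  f(a)=+1.748e-02  f'(a)=-4.464e-01  a ← 77.056248 − (+1.748e-02/-4.464e-01) = 77.095397
iter 3: u=0.853618  f(a)=+1.394e-05  f'(a)=-4.457e-01  a ← 77.095397 − (+1.394e-05/-4.457e-01) = 77.095428
iter 4: u=0.853617  f(a)=+8.896e-12  f'(a)=-4.457e-01  a ← 77.095428 − (+8.896e-12/-4.457e-01) = 77.095428
converged: |Δa| < 1e-12 after 4 iterations
sag = a·(cosh(S/(2a)) − 1) = 77.095428·(cosh(0.853617) − 1) = 29.835824
T_max/T_min = cosh(S/(2a)) = 1.386999

a=77.095 sag=29.836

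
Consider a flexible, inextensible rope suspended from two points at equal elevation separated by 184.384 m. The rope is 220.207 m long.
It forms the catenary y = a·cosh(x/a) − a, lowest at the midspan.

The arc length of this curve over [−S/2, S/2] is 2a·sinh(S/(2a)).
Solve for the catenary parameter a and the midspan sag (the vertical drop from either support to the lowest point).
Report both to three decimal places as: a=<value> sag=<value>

a=87.773 sag=53.035

seed: a₀ = √(S³/(24(L−S))) = √(184.384³/(24·35.823)) = 85.388277
iter 1: u=1.079680  f(a)=+2.147e+00  f'(a)=-9.410e-01  a ← 85.388277 − (+2.147e+00/-9.410e-01) = 87.669663
iter 2: u=1.051584  f(a)=+8.905e-02  f'(a)=-8.644e-01  a ← 87.669663 − (+8.905e-02/-8.644e-01) = 87.772676
iter 3: u=1.050350  f(a)=+1.679e-04  f'(a)=-8.612e-01  a ← 87.772676 − (+1.679e-04/-8.612e-01) = 87.772871
iter 4: u=1.050347  f(a)=+5.992e-10  f'(a)=-8.612e-01  a ← 87.772871 − (+5.992e-10/-8.612e-01) = 87.772871
iter 5: u=1.050347  f(a)=+2.842e-14  f'(a)=-8.612e-01  a ← 87.772871 − (+2.842e-14/-8.612e-01) = 87.772871
converged: |Δa| < 1e-12 after 5 iterations
sag = a·(cosh(S/(2a)) − 1) = 87.772871·(cosh(1.050347) − 1) = 53.035004
T_max/T_min = cosh(S/(2a)) = 1.604230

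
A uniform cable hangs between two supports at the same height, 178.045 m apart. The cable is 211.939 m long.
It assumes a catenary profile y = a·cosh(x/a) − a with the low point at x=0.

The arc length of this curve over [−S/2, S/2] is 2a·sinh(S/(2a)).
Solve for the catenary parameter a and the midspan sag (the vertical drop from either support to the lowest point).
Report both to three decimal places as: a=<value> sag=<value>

a=85.578 sag=50.632

seed: a₀ = √(S³/(24(L−S))) = √(178.045³/(24·33.894)) = 83.296670
iter 1: u=1.068740  f(a)=+1.989e+00  f'(a)=-9.106e-01  a ← 83.296670 − (+1.989e+00/-9.106e-01) = 85.481044
iter 2: u=1.041430  f(a)=+8.093e-02  f'(a)=-8.379e-01  a ← 85.481044 − (+8.093e-02/-8.379e-01) = 85.577634
iter 3: u=1.040254  f(a)=+1.466e-04  f'(a)=-8.349e-01  a ← 85.577634 − (+1.466e-04/-8.349e-01) = 85.577810
iter 4: u=1.040252  f(a)=+4.825e-10  f'(a)=-8.349e-01  a ← 85.577810 − (+4.825e-10/-8.349e-01) = 85.577810
iter 5: u=1.040252  f(a)=+0.000e+00  f'(a)=-8.349e-01  a ← 85.577810 − (+0.000e+00/-8.349e-01) = 85.577810
converged: |Δa| < 1e-12 after 5 iterations
sag = a·(cosh(S/(2a)) − 1) = 85.577810·(cosh(1.040252) − 1) = 50.631942
T_max/T_min = cosh(S/(2a)) = 1.591648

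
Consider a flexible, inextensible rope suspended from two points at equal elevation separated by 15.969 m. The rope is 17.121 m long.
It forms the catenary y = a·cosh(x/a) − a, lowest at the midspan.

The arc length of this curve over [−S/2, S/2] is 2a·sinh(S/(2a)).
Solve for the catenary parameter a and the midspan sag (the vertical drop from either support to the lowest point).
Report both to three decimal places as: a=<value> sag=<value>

a=12.265 sag=2.692

seed: a₀ = √(S³/(24(L−S))) = √(15.969³/(24·1.152)) = 12.136256
iter 1: u=0.657905  f(a)=+2.519e-02  f'(a)=-1.982e-01  a ← 12.136256 − (+2.519e-02/-1.982e-01) = 12.263356
iter 2: u=0.651086  f(a)=+4.012e-04  f'(a)=-1.919e-01  a ← 12.263356 − (+4.012e-04/-1.919e-01) = 12.265447
iter 3: u=0.650975  f(a)=+1.054e-07  f'(a)=-1.918e-01  a ← 12.265447 − (+1.054e-07/-1.918e-01) = 12.265447
iter 4: u=0.650975  f(a)=+7.105e-15  f'(a)=-1.918e-01  a ← 12.265447 − (+7.105e-15/-1.918e-01) = 12.265447
converged: |Δa| < 1e-12 after 4 iterations
sag = a·(cosh(S/(2a)) − 1) = 12.265447·(cosh(0.650975) − 1) = 2.691937
T_max/T_min = cosh(S/(2a)) = 1.219473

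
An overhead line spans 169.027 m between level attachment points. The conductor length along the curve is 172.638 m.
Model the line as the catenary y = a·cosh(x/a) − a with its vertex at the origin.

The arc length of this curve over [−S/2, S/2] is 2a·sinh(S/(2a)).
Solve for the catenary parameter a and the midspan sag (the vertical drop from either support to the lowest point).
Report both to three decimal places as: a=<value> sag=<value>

a=236.809 sag=15.242

seed: a₀ = √(S³/(24(L−S))) = √(169.027³/(24·3.611)) = 236.055846
iter 1: u=0.358023  f(a)=+2.321e-02  f'(a)=-3.099e-02  a ← 236.055846 − (+2.321e-02/-3.099e-02) = 236.804957
iter 2: u=0.356891  f(a)=+1.110e-04  f'(a)=-3.069e-02  a ← 236.804957 − (+1.110e-04/-3.069e-02) = 236.808573
iter 3: u=0.356885  f(a)=+2.563e-09  f'(a)=-3.069e-02  a ← 236.808573 − (+2.563e-09/-3.069e-02) = 236.808573
iter 4: u=0.356885  f(a)=+2.842e-14  f'(a)=-3.069e-02  a ← 236.808573 − (+2.842e-14/-3.069e-02) = 236.808573
converged: |Δa| < 1e-12 after 4 iterations
sag = a·(cosh(S/(2a)) − 1) = 236.808573·(cosh(0.356885) − 1) = 15.241561
T_max/T_min = cosh(S/(2a)) = 1.064362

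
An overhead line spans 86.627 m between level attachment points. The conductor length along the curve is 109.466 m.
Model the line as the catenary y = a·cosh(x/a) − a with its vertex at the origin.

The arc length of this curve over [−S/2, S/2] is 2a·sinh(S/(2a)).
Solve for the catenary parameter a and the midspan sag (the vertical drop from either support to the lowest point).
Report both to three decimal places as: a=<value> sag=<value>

seed: a₀ = √(S³/(24(L−S))) = √(86.627³/(24·22.839)) = 34.437828
iter 1: u=1.257730  f(a)=+1.876e+00  f'(a)=-1.548e+00  a ← 34.437828 − (+1.876e+00/-1.548e+00) = 35.649380
iter 2: u=1.214986  f(a)=+1.035e-01  f'(a)=-1.382e+00  a ← 35.649380 − (+1.035e-01/-1.382e+00) = 35.724316
iter 3: u=1.212437  f(a)=+3.562e-04  f'(a)=-1.372e+00  a ← 35.724316 − (+3.562e-04/-1.372e+00) = 35.724575
iter 4: u=1.212429  f(a)=+4.248e-09  f'(a)=-1.372e+00  a ← 35.724575 − (+4.248e-09/-1.372e+00) = 35.724575
iter 5: u=1.212429  f(a)=+1.421e-14  f'(a)=-1.372e+00  a ← 35.724575 − (+1.421e-14/-1.372e+00) = 35.724575
converged: |Δa| < 1e-12 after 5 iterations
sag = a·(cosh(S/(2a)) − 1) = 35.724575·(cosh(1.212429) − 1) = 29.635554
T_max/T_min = cosh(S/(2a)) = 1.829557

a=35.725 sag=29.636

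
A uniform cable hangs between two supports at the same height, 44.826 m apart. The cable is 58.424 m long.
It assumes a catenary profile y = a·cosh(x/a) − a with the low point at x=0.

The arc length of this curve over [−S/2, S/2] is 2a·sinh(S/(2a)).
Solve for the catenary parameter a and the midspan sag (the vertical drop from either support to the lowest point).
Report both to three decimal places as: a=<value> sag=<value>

seed: a₀ = √(S³/(24(L−S))) = √(44.826³/(24·13.598)) = 16.613144
iter 1: u=1.349112  f(a)=+1.292e+00  f'(a)=-1.955e+00  a ← 16.613144 − (+1.292e+00/-1.955e+00) = 17.274265
iter 2: u=1.297479  f(a)=+8.116e-02  f'(a)=-1.717e+00  a ← 17.274265 − (+8.116e-02/-1.717e+00) = 17.321546
iter 3: u=1.293938  f(a)=+3.674e-04  f'(a)=-1.701e+00  a ← 17.321546 − (+3.674e-04/-1.701e+00) = 17.321762
iter 4: u=1.293921  f(a)=+7.605e-09  f'(a)=-1.701e+00  a ← 17.321762 − (+7.605e-09/-1.701e+00) = 17.321762
iter 5: u=1.293921  f(a)=+7.105e-15  f'(a)=-1.701e+00  a ← 17.321762 − (+7.105e-15/-1.701e+00) = 17.321762
converged: |Δa| < 1e-12 after 5 iterations
sag = a·(cosh(S/(2a)) − 1) = 17.321762·(cosh(1.293921) − 1) = 16.639751
T_max/T_min = cosh(S/(2a)) = 1.960627

a=17.322 sag=16.640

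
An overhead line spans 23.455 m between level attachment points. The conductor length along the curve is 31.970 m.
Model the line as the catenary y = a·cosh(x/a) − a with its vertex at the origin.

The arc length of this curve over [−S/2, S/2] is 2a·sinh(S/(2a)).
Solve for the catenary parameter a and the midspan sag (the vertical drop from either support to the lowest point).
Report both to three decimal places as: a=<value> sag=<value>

seed: a₀ = √(S³/(24(L−S))) = √(23.455³/(24·8.515)) = 7.946122
iter 1: u=1.475877  f(a)=+9.770e-01  f'(a)=-2.648e+00  a ← 7.946122 − (+9.770e-01/-2.648e+00) = 8.315085
iter 2: u=1.410388  f(a)=+7.217e-02  f'(a)=-2.270e+00  a ← 8.315085 − (+7.217e-02/-2.270e+00) = 8.346879
iter 3: u=1.405016  f(a)=+4.632e-04  f'(a)=-2.241e+00  a ← 8.346879 − (+4.632e-04/-2.241e+00) = 8.347086
iter 4: u=1.404981  f(a)=+1.935e-08  f'(a)=-2.241e+00  a ← 8.347086 − (+1.935e-08/-2.241e+00) = 8.347086
iter 5: u=1.404981  f(a)=+7.105e-15  f'(a)=-2.241e+00  a ← 8.347086 − (+7.105e-15/-2.241e+00) = 8.347086
converged: |Δa| < 1e-12 after 5 iterations
sag = a·(cosh(S/(2a)) − 1) = 8.347086·(cosh(1.404981) − 1) = 9.686052
T_max/T_min = cosh(S/(2a)) = 2.160411

a=8.347 sag=9.686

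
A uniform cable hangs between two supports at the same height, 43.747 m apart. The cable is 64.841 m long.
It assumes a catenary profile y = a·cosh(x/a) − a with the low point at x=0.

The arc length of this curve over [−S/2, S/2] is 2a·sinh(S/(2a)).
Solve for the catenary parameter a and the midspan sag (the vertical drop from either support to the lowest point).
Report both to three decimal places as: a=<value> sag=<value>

a=13.703 sag=21.494

seed: a₀ = √(S³/(24(L−S))) = √(43.747³/(24·21.094)) = 12.859892
iter 1: u=1.700909  f(a)=+3.270e+00  f'(a)=-4.333e+00  a ← 12.859892 − (+3.270e+00/-4.333e+00) = 13.614579
iter 2: u=1.606623  f(a)=+3.100e-01  f'(a)=-3.547e+00  a ← 13.614579 − (+3.100e-01/-3.547e+00) = 13.701960
iter 3: u=1.596377  f(a)=+3.429e-03  f'(a)=-3.469e+00  a ← 13.701960 − (+3.429e-03/-3.469e+00) = 13.702949
iter 4: u=1.596262  f(a)=+4.299e-07  f'(a)=-3.468e+00  a ← 13.702949 − (+4.299e-07/-3.468e+00) = 13.702949
iter 5: u=1.596262  f(a)=+1.421e-14  f'(a)=-3.468e+00  a ← 13.702949 − (+1.421e-14/-3.468e+00) = 13.702949
converged: |Δa| < 1e-12 after 5 iterations
sag = a·(cosh(S/(2a)) − 1) = 13.702949·(cosh(1.596262) − 1) = 21.494489
T_max/T_min = cosh(S/(2a)) = 2.568603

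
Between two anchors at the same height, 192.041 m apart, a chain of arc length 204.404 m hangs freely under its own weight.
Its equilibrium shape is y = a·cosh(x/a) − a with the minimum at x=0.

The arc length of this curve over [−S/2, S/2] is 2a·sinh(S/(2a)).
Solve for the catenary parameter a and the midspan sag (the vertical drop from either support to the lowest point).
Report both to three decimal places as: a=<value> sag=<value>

a=155.968 sag=30.502

seed: a₀ = √(S³/(24(L−S))) = √(192.041³/(24·12.363)) = 154.498185
iter 1: u=0.621499  f(a)=+2.410e-01  f'(a)=-1.663e-01  a ← 154.498185 − (+2.410e-01/-1.663e-01) = 155.947151
iter 2: u=0.615725  f(a)=+3.432e-03  f'(a)=-1.616e-01  a ← 155.947151 − (+3.432e-03/-1.616e-01) = 155.968389
iter 3: u=0.615641  f(a)=+7.185e-07  f'(a)=-1.615e-01  a ← 155.968389 − (+7.185e-07/-1.615e-01) = 155.968393
iter 4: u=0.615641  f(a)=+2.842e-14  f'(a)=-1.615e-01  a ← 155.968393 − (+2.842e-14/-1.615e-01) = 155.968393
converged: |Δa| < 1e-12 after 4 iterations
sag = a·(cosh(S/(2a)) − 1) = 155.968393·(cosh(0.615641) − 1) = 30.502485
T_max/T_min = cosh(S/(2a)) = 1.195568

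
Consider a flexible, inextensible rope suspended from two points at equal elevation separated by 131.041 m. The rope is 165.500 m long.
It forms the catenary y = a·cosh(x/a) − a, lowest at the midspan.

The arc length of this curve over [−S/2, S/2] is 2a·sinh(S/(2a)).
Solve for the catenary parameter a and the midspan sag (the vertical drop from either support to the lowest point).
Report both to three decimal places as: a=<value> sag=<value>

seed: a₀ = √(S³/(24(L−S))) = √(131.041³/(24·34.459)) = 52.161953
iter 1: u=1.256098  f(a)=+2.823e+00  f'(a)=-1.542e+00  a ← 52.161953 − (+2.823e+00/-1.542e+00) = 53.992832
iter 2: u=1.213504  f(a)=+1.554e-01  f'(a)=-1.376e+00  a ← 53.992832 − (+1.554e-01/-1.376e+00) = 54.105771
iter 3: u=1.210971  f(a)=+5.320e-04  f'(a)=-1.367e+00  a ← 54.105771 − (+5.320e-04/-1.367e+00) = 54.106161
iter 4: u=1.210962  f(a)=+6.280e-09  f'(a)=-1.367e+00  a ← 54.106161 − (+6.280e-09/-1.367e+00) = 54.106161
iter 5: u=1.210962  f(a)=-5.684e-14  f'(a)=-1.367e+00  a ← 54.106161 − (-5.684e-14/-1.367e+00) = 54.106161
converged: |Δa| < 1e-12 after 5 iterations
sag = a·(cosh(S/(2a)) − 1) = 54.106161·(cosh(1.210962) − 1) = 44.762637
T_max/T_min = cosh(S/(2a)) = 1.827311

a=54.106 sag=44.763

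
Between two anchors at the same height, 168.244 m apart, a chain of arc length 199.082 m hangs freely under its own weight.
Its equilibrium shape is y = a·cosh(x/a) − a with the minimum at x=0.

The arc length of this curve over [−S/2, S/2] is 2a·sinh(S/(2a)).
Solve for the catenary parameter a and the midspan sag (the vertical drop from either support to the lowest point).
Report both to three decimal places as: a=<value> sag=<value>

a=82.334 sag=46.845

seed: a₀ = √(S³/(24(L−S))) = √(168.244³/(24·30.838)) = 80.215936
iter 1: u=1.048694  f(a)=+1.741e+00  f'(a)=-8.568e-01  a ← 80.215936 − (+1.741e+00/-8.568e-01) = 82.247637
iter 2: u=1.022789  f(a)=+6.833e-02  f'(a)=-7.908e-01  a ← 82.247637 − (+6.833e-02/-7.908e-01) = 82.334050
iter 3: u=1.021716  f(a)=+1.148e-04  f'(a)=-7.881e-01  a ← 82.334050 − (+1.148e-04/-7.881e-01) = 82.334195
iter 4: u=1.021714  f(a)=+3.253e-10  f'(a)=-7.881e-01  a ← 82.334195 − (+3.253e-10/-7.881e-01) = 82.334195
iter 5: u=1.021714  f(a)=+2.842e-14  f'(a)=-7.881e-01  a ← 82.334195 − (+2.842e-14/-7.881e-01) = 82.334195
converged: |Δa| < 1e-12 after 5 iterations
sag = a·(cosh(S/(2a)) − 1) = 82.334195·(cosh(1.021714) − 1) = 46.845255
T_max/T_min = cosh(S/(2a)) = 1.568965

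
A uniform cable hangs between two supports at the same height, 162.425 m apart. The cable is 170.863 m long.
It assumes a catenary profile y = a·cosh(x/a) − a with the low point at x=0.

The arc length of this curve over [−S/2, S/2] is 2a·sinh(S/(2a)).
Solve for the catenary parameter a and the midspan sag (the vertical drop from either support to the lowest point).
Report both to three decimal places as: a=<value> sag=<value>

seed: a₀ = √(S³/(24(L−S))) = √(162.425³/(24·8.438)) = 145.463466
iter 1: u=0.558302  f(a)=+1.325e-01  f'(a)=-1.197e-01  a ← 145.463466 − (+1.325e-01/-1.197e-01) = 146.570548
iter 2: u=0.554085  f(a)=+1.528e-03  f'(a)=-1.169e-01  a ← 146.570548 − (+1.528e-03/-1.169e-01) = 146.583613
iter 3: u=0.554035  f(a)=+2.084e-07  f'(a)=-1.169e-01  a ← 146.583613 − (+2.084e-07/-1.169e-01) = 146.583615
iter 4: u=0.554035  f(a)=+0.000e+00  f'(a)=-1.169e-01  a ← 146.583615 − (+0.000e+00/-1.169e-01) = 146.583615
converged: |Δa| < 1e-12 after 4 iterations
sag = a·(cosh(S/(2a)) − 1) = 146.583615·(cosh(0.554035) − 1) = 23.078689
T_max/T_min = cosh(S/(2a)) = 1.157444

a=146.584 sag=23.079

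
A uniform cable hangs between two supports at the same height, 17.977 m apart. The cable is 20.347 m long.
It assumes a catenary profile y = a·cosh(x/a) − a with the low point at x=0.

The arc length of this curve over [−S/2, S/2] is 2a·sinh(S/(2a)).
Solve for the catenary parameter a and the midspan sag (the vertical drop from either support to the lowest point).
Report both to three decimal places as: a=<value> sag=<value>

seed: a₀ = √(S³/(24(L−S))) = √(17.977³/(24·2.370)) = 10.106390
iter 1: u=0.889388  f(a)=+9.552e-02  f'(a)=-5.072e-01  a ← 10.106390 − (+9.552e-02/-5.072e-01) = 10.294727
iter 2: u=0.873117  f(a)=+2.735e-03  f'(a)=-4.785e-01  a ← 10.294727 − (+2.735e-03/-4.785e-01) = 10.300444
iter 3: u=0.872632  f(a)=+2.390e-06  f'(a)=-4.777e-01  a ← 10.300444 − (+2.390e-06/-4.777e-01) = 10.300449
iter 4: u=0.872632  f(a)=+1.826e-12  f'(a)=-4.777e-01  a ← 10.300449 − (+1.826e-12/-4.777e-01) = 10.300449
converged: |Δa| < 1e-12 after 4 iterations
sag = a·(cosh(S/(2a)) − 1) = 10.300449·(cosh(0.872632) − 1) = 4.177098
T_max/T_min = cosh(S/(2a)) = 1.405526

a=10.300 sag=4.177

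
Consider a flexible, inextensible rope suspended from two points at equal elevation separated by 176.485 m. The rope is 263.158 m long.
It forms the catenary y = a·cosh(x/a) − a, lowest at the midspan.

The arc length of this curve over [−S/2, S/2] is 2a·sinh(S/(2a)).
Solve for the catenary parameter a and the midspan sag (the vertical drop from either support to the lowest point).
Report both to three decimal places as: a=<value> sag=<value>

a=54.833 sag=87.714

seed: a₀ = √(S³/(24(L−S))) = √(176.485³/(24·86.673)) = 51.406042
iter 1: u=1.716578  f(a)=+1.370e+01  f'(a)=-4.476e+00  a ← 51.406042 − (+1.370e+01/-4.476e+00) = 54.467407
iter 2: u=1.620097  f(a)=+1.320e+00  f'(a)=-3.652e+00  a ← 54.467407 − (+1.320e+00/-3.652e+00) = 54.828707
iter 3: u=1.609421  f(a)=+1.511e-02  f'(a)=-3.569e+00  a ← 54.828707 − (+1.511e-02/-3.569e+00) = 54.832942
iter 4: u=1.609297  f(a)=+2.033e-06  f'(a)=-3.568e+00  a ← 54.832942 − (+2.033e-06/-3.568e+00) = 54.832943
iter 5: u=1.609297  f(a)=+0.000e+00  f'(a)=-3.568e+00  a ← 54.832943 − (+0.000e+00/-3.568e+00) = 54.832943
converged: |Δa| < 1e-12 after 5 iterations
sag = a·(cosh(S/(2a)) − 1) = 54.832943·(cosh(1.609297) − 1) = 87.714189
T_max/T_min = cosh(S/(2a)) = 2.599662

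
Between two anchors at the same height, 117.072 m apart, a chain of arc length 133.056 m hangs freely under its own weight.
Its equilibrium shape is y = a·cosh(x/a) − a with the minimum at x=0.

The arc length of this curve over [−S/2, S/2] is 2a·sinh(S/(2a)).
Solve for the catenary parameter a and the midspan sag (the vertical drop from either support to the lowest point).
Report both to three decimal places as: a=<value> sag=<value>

a=65.959 sag=27.724

seed: a₀ = √(S³/(24(L−S))) = √(117.072³/(24·15.984)) = 64.674220
iter 1: u=0.905090  f(a)=+6.676e-01  f'(a)=-5.360e-01  a ← 64.674220 − (+6.676e-01/-5.360e-01) = 65.919792
iter 2: u=0.887988  f(a)=+1.977e-02  f'(a)=-5.047e-01  a ← 65.919792 − (+1.977e-02/-5.047e-01) = 65.958976
iter 3: u=0.887461  f(a)=+1.852e-05  f'(a)=-5.037e-01  a ← 65.958976 − (+1.852e-05/-5.037e-01) = 65.959013
iter 4: u=0.887460  f(a)=+1.626e-11  f'(a)=-5.037e-01  a ← 65.959013 − (+1.626e-11/-5.037e-01) = 65.959013
converged: |Δa| < 1e-12 after 4 iterations
sag = a·(cosh(S/(2a)) − 1) = 65.959013·(cosh(0.887460) − 1) = 27.724316
T_max/T_min = cosh(S/(2a)) = 1.420326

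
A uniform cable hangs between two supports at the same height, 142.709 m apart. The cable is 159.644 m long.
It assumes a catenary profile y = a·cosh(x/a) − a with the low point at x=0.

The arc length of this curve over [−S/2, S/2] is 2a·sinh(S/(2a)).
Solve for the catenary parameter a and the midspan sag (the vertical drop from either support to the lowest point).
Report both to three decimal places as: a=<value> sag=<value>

seed: a₀ = √(S³/(24(L−S))) = √(142.709³/(24·16.935)) = 84.562696
iter 1: u=0.843806  f(a)=+6.132e-01  f'(a)=-4.298e-01  a ← 84.562696 − (+6.132e-01/-4.298e-01) = 85.989495
iter 2: u=0.829805  f(a)=+1.586e-02  f'(a)=-4.078e-01  a ← 85.989495 − (+1.586e-02/-4.078e-01) = 86.028397
iter 3: u=0.829430  f(a)=+1.124e-05  f'(a)=-4.072e-01  a ← 86.028397 − (+1.124e-05/-4.072e-01) = 86.028424
iter 4: u=0.829429  f(a)=+5.627e-12  f'(a)=-4.072e-01  a ← 86.028424 − (+5.627e-12/-4.072e-01) = 86.028424
converged: |Δa| < 1e-12 after 4 iterations
sag = a·(cosh(S/(2a)) − 1) = 86.028424·(cosh(0.829429) − 1) = 31.327621
T_max/T_min = cosh(S/(2a)) = 1.364154

a=86.028 sag=31.328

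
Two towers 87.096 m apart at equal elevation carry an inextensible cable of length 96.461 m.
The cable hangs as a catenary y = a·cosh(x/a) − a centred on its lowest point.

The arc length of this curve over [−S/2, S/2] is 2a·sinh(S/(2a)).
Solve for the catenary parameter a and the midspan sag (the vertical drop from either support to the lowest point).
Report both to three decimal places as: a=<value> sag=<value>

seed: a₀ = √(S³/(24(L−S))) = √(87.096³/(24·9.365)) = 54.217290
iter 1: u=0.803212  f(a)=+3.068e-01  f'(a)=-3.683e-01  a ← 54.217290 − (+3.068e-01/-3.683e-01) = 55.050305
iter 2: u=0.791058  f(a)=+7.213e-03  f'(a)=-3.511e-01  a ← 55.050305 − (+7.213e-03/-3.511e-01) = 55.070848
iter 3: u=0.790763  f(a)=+4.201e-06  f'(a)=-3.507e-01  a ← 55.070848 − (+4.201e-06/-3.507e-01) = 55.070860
iter 4: u=0.790763  f(a)=+1.435e-12  f'(a)=-3.507e-01  a ← 55.070860 − (+1.435e-12/-3.507e-01) = 55.070860
converged: |Δa| < 1e-12 after 4 iterations
sag = a·(cosh(S/(2a)) − 1) = 55.070860·(cosh(0.790763) − 1) = 18.134200
T_max/T_min = cosh(S/(2a)) = 1.329288

a=55.071 sag=18.134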